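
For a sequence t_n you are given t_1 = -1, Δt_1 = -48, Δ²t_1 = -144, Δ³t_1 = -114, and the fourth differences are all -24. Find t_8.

-8191

Build the table forward from the leading diagonal:
D4: -24  -24  -24  -24  -24  -24  -24  -24
D3: -114  -138  -162  -186  -210  -234  -258  -282
D2: -144  -258  -396  -558  -744  -954  -1188  -1446
D1: -48  -192  -450  -846  -1404  -2148  -3102  -4290
t: -1  -49  -241  -691  -1537  -2941  -5089  -8191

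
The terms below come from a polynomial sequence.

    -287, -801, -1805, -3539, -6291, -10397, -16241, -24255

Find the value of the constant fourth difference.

-48

D1: -514, -1004, -1734, -2752, -4106, -5844, -8014
D2: -490, -730, -1018, -1354, -1738, -2170
D3: -240, -288, -336, -384, -432
D4: -48, -48, -48, -48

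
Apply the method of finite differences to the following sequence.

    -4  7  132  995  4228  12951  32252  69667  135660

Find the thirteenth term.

Δ: 11, 125, 863, 3233, 8723, 19301, 37415, 65993
Δ²: 114, 738, 2370, 5490, 10578, 18114, 28578
Δ³: 624, 1632, 3120, 5088, 7536, 10464
Δ⁴: 1008, 1488, 1968, 2448, 2928
Δ⁵: 480, 480, 480, 480
The fifth differences are constant (480).
2928 + 480 = 3408;  10464 + 3408 = 13872;  28578 + 13872 = 42450;  65993 + 42450 = 108443;  135660 + 108443 = 244103
3408 + 480 = 3888;  13872 + 3888 = 17760;  42450 + 17760 = 60210;  108443 + 60210 = 168653;  244103 + 168653 = 412756
3888 + 480 = 4368;  17760 + 4368 = 22128;  60210 + 22128 = 82338;  168653 + 82338 = 250991;  412756 + 250991 = 663747
4368 + 480 = 4848;  22128 + 4848 = 26976;  82338 + 26976 = 109314;  250991 + 109314 = 360305;  663747 + 360305 = 1024052

1024052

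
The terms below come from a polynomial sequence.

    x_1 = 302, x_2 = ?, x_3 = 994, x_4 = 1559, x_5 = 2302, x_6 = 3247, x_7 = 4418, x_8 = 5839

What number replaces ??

583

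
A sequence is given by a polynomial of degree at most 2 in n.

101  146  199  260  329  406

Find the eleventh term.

911

First differences: 45, 53, 61, 69, 77
Second differences: 8, 8, 8, 8
Constant second difference = 8, so extend:
77 + 8 = 85;  406 + 85 = 491
85 + 8 = 93;  491 + 93 = 584
93 + 8 = 101;  584 + 101 = 685
101 + 8 = 109;  685 + 109 = 794
109 + 8 = 117;  794 + 117 = 911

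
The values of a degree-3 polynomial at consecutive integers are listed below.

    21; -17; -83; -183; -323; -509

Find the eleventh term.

-38  -66  -100  -140  -186
-28  -34  -40  -46
-6  -6  -6
Constant third difference = -6, so extend:
-46 − 6 = -52;  -186 − 52 = -238;  -509 − 238 = -747
-52 − 6 = -58;  -238 − 58 = -296;  -747 − 296 = -1043
-58 − 6 = -64;  -296 − 64 = -360;  -1043 − 360 = -1403
-64 − 6 = -70;  -360 − 70 = -430;  -1403 − 430 = -1833
-70 − 6 = -76;  -430 − 76 = -506;  -1833 − 506 = -2339

-2339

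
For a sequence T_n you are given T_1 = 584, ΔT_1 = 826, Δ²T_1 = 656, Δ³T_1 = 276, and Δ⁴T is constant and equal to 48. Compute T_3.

Build the table forward from the leading diagonal:
Fourth differences: 48, 48, 48
Third differences: 276, 324, 372
Second differences: 656, 932, 1256
First differences: 826, 1482, 2414
T: 584, 1410, 2892

2892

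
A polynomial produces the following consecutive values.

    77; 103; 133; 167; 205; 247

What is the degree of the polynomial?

2

Δ: 26, 30, 34, 38, 42
Δ²: 4, 4, 4, 4
The second differences are constant, so the polynomial has degree 2.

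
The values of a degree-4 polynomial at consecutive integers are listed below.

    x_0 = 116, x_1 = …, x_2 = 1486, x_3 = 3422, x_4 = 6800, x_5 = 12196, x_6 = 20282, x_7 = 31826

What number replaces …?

512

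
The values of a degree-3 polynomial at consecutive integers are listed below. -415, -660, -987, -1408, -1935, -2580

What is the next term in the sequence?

-3355

First differences: -245, -327, -421, -527, -645
Second differences: -82, -94, -106, -118
Third differences: -12, -12, -12
Constant third difference = -12, so extend:
-118 − 12 = -130;  -645 − 130 = -775;  -2580 − 775 = -3355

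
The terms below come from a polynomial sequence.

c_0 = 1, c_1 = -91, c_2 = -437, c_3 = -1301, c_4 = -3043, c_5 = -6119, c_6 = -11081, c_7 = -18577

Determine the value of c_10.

First differences: -92, -346, -864, -1742, -3076, -4962, -7496
Second differences: -254, -518, -878, -1334, -1886, -2534
Third differences: -264, -360, -456, -552, -648
Fourth differences: -96, -96, -96, -96
The fourth differences are constant (-96).
-648 − 96 = -744;  -2534 − 744 = -3278;  -7496 − 3278 = -10774;  -18577 − 10774 = -29351
-744 − 96 = -840;  -3278 − 840 = -4118;  -10774 − 4118 = -14892;  -29351 − 14892 = -44243
-840 − 96 = -936;  -4118 − 936 = -5054;  -14892 − 5054 = -19946;  -44243 − 19946 = -64189

-64189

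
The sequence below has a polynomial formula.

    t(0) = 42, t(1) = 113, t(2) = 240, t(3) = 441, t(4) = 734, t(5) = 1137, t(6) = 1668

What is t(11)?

6873

Δ: 71, 127, 201, 293, 403, 531
Δ²: 56, 74, 92, 110, 128
Δ³: 18, 18, 18, 18
Constant third difference = 18, so extend:
128 + 18 = 146;  531 + 146 = 677;  1668 + 677 = 2345
146 + 18 = 164;  677 + 164 = 841;  2345 + 841 = 3186
164 + 18 = 182;  841 + 182 = 1023;  3186 + 1023 = 4209
182 + 18 = 200;  1023 + 200 = 1223;  4209 + 1223 = 5432
200 + 18 = 218;  1223 + 218 = 1441;  5432 + 1441 = 6873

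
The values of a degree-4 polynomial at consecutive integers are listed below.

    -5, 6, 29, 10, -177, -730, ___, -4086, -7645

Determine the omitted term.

Using the first 6 terms:
Δ: 11  23  -19  -187  -553
Δ²: 12  -42  -168  -366
Δ³: -54  -126  -198
Δ⁴: -72  -72
Constant fourth difference = -72.
Extend forward: -198 − 72 = -270;  -366 − 270 = -636;  -553 − 636 = -1189;  -730 − 1189 = -1919

-1919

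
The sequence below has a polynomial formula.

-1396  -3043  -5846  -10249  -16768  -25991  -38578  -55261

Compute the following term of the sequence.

-76844

D1: -1647 , -2803 , -4403 , -6519 , -9223 , -12587 , -16683
D2: -1156 , -1600 , -2116 , -2704 , -3364 , -4096
D3: -444 , -516 , -588 , -660 , -732
D4: -72 , -72 , -72 , -72
The fourth differences are constant (-72).
-732 − 72 = -804;  -4096 − 804 = -4900;  -16683 − 4900 = -21583;  -55261 − 21583 = -76844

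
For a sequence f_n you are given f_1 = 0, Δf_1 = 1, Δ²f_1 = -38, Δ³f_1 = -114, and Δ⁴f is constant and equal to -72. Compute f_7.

-3924

Build the table forward from the leading diagonal:
Fourth differences: -72, -72, -72, -72, -72, -72, -72
Third differences: -114, -186, -258, -330, -402, -474, -546
Second differences: -38, -152, -338, -596, -926, -1328, -1802
First differences: 1, -37, -189, -527, -1123, -2049, -3377
f: 0, 1, -36, -225, -752, -1875, -3924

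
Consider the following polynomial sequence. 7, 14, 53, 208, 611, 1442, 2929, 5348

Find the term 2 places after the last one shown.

14326

Δ: 7, 39, 155, 403, 831, 1487, 2419
Δ²: 32, 116, 248, 428, 656, 932
Δ³: 84, 132, 180, 228, 276
Δ⁴: 48, 48, 48, 48
Fourth differences constant at 48.
276 + 48 = 324;  932 + 324 = 1256;  2419 + 1256 = 3675;  5348 + 3675 = 9023
324 + 48 = 372;  1256 + 372 = 1628;  3675 + 1628 = 5303;  9023 + 5303 = 14326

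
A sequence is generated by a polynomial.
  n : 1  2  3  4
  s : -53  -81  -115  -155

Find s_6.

-253

-28 , -34 , -40
-6 , -6
The second differences are constant (-6).
-40 − 6 = -46;  -155 − 46 = -201
-46 − 6 = -52;  -201 − 52 = -253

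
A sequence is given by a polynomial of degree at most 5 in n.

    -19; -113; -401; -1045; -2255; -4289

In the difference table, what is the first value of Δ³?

Δ: -94, -288, -644, -1210, -2034
Δ²: -194, -356, -566, -824
Δ³: -162, -210, -258
Δ⁴: -48, -48

-162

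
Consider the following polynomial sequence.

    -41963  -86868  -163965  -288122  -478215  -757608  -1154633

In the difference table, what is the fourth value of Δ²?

Δ: -44905, -77097, -124157, -190093, -279393, -397025
Δ²: -32192, -47060, -65936, -89300, -117632
Δ³: -14868, -18876, -23364, -28332
Δ⁴: -4008, -4488, -4968
Δ⁵: -480, -480

-89300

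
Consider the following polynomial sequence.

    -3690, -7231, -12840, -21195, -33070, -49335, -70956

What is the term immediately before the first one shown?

-1635

-3541, -5609, -8355, -11875, -16265, -21621
-2068, -2746, -3520, -4390, -5356
-678, -774, -870, -966
-96, -96, -96
The fourth differences are constant at -96.
Work back: -678 + 96 = -582;  -2068 + 582 = -1486;  -3541 + 1486 = -2055;  -3690 + 2055 = -1635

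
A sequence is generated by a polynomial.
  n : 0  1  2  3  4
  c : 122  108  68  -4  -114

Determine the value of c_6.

-472

First differences: -14 , -40 , -72 , -110
Second differences: -26 , -32 , -38
Third differences: -6 , -6
Constant third difference = -6, so extend:
-38 − 6 = -44;  -110 − 44 = -154;  -114 − 154 = -268
-44 − 6 = -50;  -154 − 50 = -204;  -268 − 204 = -472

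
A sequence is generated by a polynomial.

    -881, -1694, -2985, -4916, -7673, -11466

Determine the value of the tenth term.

-42038

D1: -813  -1291  -1931  -2757  -3793
D2: -478  -640  -826  -1036
D3: -162  -186  -210
D4: -24  -24
Constant fourth difference = -24, so extend:
-210 − 24 = -234;  -1036 − 234 = -1270;  -3793 − 1270 = -5063;  -11466 − 5063 = -16529
-234 − 24 = -258;  -1270 − 258 = -1528;  -5063 − 1528 = -6591;  -16529 − 6591 = -23120
-258 − 24 = -282;  -1528 − 282 = -1810;  -6591 − 1810 = -8401;  -23120 − 8401 = -31521
-282 − 24 = -306;  -1810 − 306 = -2116;  -8401 − 2116 = -10517;  -31521 − 10517 = -42038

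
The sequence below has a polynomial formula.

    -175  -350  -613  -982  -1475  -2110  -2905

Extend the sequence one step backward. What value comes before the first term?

-175  -263  -369  -493  -635  -795
-88  -106  -124  -142  -160
-18  -18  -18  -18
The third differences are constant at -18.
Work back: -88 + 18 = -70;  -175 + 70 = -105;  -175 + 105 = -70

-70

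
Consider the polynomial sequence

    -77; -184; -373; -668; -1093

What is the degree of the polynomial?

D1: -107, -189, -295, -425
D2: -82, -106, -130
D3: -24, -24
The third differences are constant, so the polynomial has degree 3.

3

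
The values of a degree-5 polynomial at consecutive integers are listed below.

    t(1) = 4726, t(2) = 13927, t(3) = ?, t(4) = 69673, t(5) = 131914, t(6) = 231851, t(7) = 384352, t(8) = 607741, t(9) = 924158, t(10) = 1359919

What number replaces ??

33356

Using the last 7 terms:
Δ: 62241, 99937, 152501, 223389, 316417, 435761
Δ²: 37696, 52564, 70888, 93028, 119344
Δ³: 14868, 18324, 22140, 26316
Δ⁴: 3456, 3816, 4176
Δ⁵: 360, 360
Constant fifth difference = 360.
Extend backward: 3456 − 360 = 3096;  14868 − 3096 = 11772;  37696 − 11772 = 25924;  62241 − 25924 = 36317;  69673 − 36317 = 33356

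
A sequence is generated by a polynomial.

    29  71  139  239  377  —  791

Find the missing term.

Using the first 5 terms:
D1: 42  68  100  138
D2: 26  32  38
D3: 6  6
Constant third difference = 6.
Extend forward: 38 + 6 = 44;  138 + 44 = 182;  377 + 182 = 559

559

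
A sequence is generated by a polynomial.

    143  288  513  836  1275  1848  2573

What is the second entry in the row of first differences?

225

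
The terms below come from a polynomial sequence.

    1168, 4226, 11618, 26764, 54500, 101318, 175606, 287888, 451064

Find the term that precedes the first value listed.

D1: 3058  7392  15146  27736  46818  74288  112282  163176
D2: 4334  7754  12590  19082  27470  37994  50894
D3: 3420  4836  6492  8388  10524  12900
D4: 1416  1656  1896  2136  2376
D5: 240  240  240  240
The fifth differences are constant at 240.
Work back: 1416 − 240 = 1176;  3420 − 1176 = 2244;  4334 − 2244 = 2090;  3058 − 2090 = 968;  1168 − 968 = 200

200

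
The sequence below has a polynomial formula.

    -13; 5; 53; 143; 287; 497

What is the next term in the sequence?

D1: 18  48  90  144  210
D2: 30  42  54  66
D3: 12  12  12
Constant third difference = 12, so extend:
66 + 12 = 78;  210 + 78 = 288;  497 + 288 = 785

785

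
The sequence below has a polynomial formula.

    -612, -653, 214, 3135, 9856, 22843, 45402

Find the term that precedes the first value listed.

-329

-41, 867, 2921, 6721, 12987, 22559
908, 2054, 3800, 6266, 9572
1146, 1746, 2466, 3306
600, 720, 840
120, 120
The fifth differences are constant at 120.
Work back: 600 − 120 = 480;  1146 − 480 = 666;  908 − 666 = 242;  -41 − 242 = -283;  -612 + 283 = -329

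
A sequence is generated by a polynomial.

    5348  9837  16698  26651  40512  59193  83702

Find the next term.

First differences: 4489, 6861, 9953, 13861, 18681, 24509
Second differences: 2372, 3092, 3908, 4820, 5828
Third differences: 720, 816, 912, 1008
Fourth differences: 96, 96, 96
Constant fourth difference = 96, so extend:
1008 + 96 = 1104;  5828 + 1104 = 6932;  24509 + 6932 = 31441;  83702 + 31441 = 115143

115143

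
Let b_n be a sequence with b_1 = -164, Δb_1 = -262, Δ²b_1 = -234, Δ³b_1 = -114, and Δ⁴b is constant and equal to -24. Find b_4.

Build the table forward from the leading diagonal:
D4: -24, -24, -24, -24
D3: -114, -138, -162, -186
D2: -234, -348, -486, -648
D1: -262, -496, -844, -1330
b: -164, -426, -922, -1766

-1766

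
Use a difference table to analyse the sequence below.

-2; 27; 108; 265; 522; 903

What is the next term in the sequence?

1432

First differences: 29, 81, 157, 257, 381
Second differences: 52, 76, 100, 124
Third differences: 24, 24, 24
The third differences are constant (24).
124 + 24 = 148;  381 + 148 = 529;  903 + 529 = 1432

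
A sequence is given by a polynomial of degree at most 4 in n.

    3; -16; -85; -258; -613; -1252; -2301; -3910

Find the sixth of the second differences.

D1: -19, -69, -173, -355, -639, -1049, -1609
D2: -50, -104, -182, -284, -410, -560
D3: -54, -78, -102, -126, -150
D4: -24, -24, -24, -24

-560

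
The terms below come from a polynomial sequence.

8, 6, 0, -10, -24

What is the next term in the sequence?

-42

D1: -2 , -6 , -10 , -14
D2: -4 , -4 , -4
Constant second difference = -4, so extend:
-14 − 4 = -18;  -24 − 18 = -42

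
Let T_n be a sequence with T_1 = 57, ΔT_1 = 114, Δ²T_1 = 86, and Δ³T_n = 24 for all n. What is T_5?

1125

Build the table forward from the leading diagonal:
Δ³: 24  24  24  24  24
Δ²: 86  110  134  158  182
Δ: 114  200  310  444  602
T: 57  171  371  681  1125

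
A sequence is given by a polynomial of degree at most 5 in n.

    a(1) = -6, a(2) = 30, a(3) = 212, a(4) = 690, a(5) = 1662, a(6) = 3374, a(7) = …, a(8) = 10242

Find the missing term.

6120

Using the first 6 terms:
D1: 36, 182, 478, 972, 1712
D2: 146, 296, 494, 740
D3: 150, 198, 246
D4: 48, 48
Constant fourth difference = 48.
Extend forward: 246 + 48 = 294;  740 + 294 = 1034;  1712 + 1034 = 2746;  3374 + 2746 = 6120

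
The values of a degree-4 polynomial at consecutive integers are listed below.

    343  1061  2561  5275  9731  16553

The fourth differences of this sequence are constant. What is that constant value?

96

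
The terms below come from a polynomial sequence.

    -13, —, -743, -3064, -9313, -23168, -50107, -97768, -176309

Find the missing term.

-112

Using the last 7 terms:
D1: -2321  -6249  -13855  -26939  -47661  -78541
D2: -3928  -7606  -13084  -20722  -30880
D3: -3678  -5478  -7638  -10158
D4: -1800  -2160  -2520
D5: -360  -360
Constant fifth difference = -360.
Extend backward: -1800 + 360 = -1440;  -3678 + 1440 = -2238;  -3928 + 2238 = -1690;  -2321 + 1690 = -631;  -743 + 631 = -112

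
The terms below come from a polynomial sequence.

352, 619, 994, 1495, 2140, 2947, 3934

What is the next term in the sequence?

267, 375, 501, 645, 807, 987
108, 126, 144, 162, 180
18, 18, 18, 18
Constant third difference = 18, so extend:
180 + 18 = 198;  987 + 198 = 1185;  3934 + 1185 = 5119

5119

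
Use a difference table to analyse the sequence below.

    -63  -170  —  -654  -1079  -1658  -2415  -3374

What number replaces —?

-359

Using the last 5 terms:
-425, -579, -757, -959
-154, -178, -202
-24, -24
Constant third difference = -24.
Extend backward: -154 + 24 = -130;  -425 + 130 = -295;  -654 + 295 = -359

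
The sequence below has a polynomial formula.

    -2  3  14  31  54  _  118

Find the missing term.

83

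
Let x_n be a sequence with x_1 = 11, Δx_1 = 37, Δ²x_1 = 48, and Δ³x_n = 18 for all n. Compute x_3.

Build the table forward from the leading diagonal:
D3: 18  18  18
D2: 48  66  84
D1: 37  85  151
x: 11  48  133

133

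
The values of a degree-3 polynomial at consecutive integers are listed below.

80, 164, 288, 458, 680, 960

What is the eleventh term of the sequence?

Δ: 84, 124, 170, 222, 280
Δ²: 40, 46, 52, 58
Δ³: 6, 6, 6
Constant third difference = 6, so extend:
58 + 6 = 64;  280 + 64 = 344;  960 + 344 = 1304
64 + 6 = 70;  344 + 70 = 414;  1304 + 414 = 1718
70 + 6 = 76;  414 + 76 = 490;  1718 + 490 = 2208
76 + 6 = 82;  490 + 82 = 572;  2208 + 572 = 2780
82 + 6 = 88;  572 + 88 = 660;  2780 + 660 = 3440

3440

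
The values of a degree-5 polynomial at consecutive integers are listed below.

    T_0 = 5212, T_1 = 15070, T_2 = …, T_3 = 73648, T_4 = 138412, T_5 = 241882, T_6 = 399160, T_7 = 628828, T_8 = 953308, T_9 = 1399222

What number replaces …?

Using the last 7 terms:
Δ: 64764, 103470, 157278, 229668, 324480, 445914
Δ²: 38706, 53808, 72390, 94812, 121434
Δ³: 15102, 18582, 22422, 26622
Δ⁴: 3480, 3840, 4200
Δ⁵: 360, 360
Constant fifth difference = 360.
Extend backward: 3480 − 360 = 3120;  15102 − 3120 = 11982;  38706 − 11982 = 26724;  64764 − 26724 = 38040;  73648 − 38040 = 35608

35608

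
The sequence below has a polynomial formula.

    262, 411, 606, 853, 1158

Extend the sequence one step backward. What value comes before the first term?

153

Δ: 149, 195, 247, 305
Δ²: 46, 52, 58
Δ³: 6, 6
The third differences are constant at 6.
Work back: 46 − 6 = 40;  149 − 40 = 109;  262 − 109 = 153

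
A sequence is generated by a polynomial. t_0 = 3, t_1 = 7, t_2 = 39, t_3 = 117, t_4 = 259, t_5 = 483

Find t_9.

2559

D1: 4  32  78  142  224
D2: 28  46  64  82
D3: 18  18  18
The third differences are constant (18).
82 + 18 = 100;  224 + 100 = 324;  483 + 324 = 807
100 + 18 = 118;  324 + 118 = 442;  807 + 442 = 1249
118 + 18 = 136;  442 + 136 = 578;  1249 + 578 = 1827
136 + 18 = 154;  578 + 154 = 732;  1827 + 732 = 2559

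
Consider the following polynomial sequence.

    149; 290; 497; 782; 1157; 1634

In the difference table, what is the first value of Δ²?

66

D1: 141, 207, 285, 375, 477
D2: 66, 78, 90, 102
D3: 12, 12, 12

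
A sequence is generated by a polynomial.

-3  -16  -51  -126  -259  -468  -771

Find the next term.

-1186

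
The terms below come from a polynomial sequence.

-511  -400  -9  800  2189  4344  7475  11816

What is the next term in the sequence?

First differences: 111, 391, 809, 1389, 2155, 3131, 4341
Second differences: 280, 418, 580, 766, 976, 1210
Third differences: 138, 162, 186, 210, 234
Fourth differences: 24, 24, 24, 24
Constant fourth difference = 24, so extend:
234 + 24 = 258;  1210 + 258 = 1468;  4341 + 1468 = 5809;  11816 + 5809 = 17625

17625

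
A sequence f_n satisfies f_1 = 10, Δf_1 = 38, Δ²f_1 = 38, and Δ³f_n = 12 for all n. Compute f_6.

700

Build the table forward from the leading diagonal:
Third differences: 12  12  12  12  12  12
Second differences: 38  50  62  74  86  98
First differences: 38  76  126  188  262  348
f: 10  48  124  250  438  700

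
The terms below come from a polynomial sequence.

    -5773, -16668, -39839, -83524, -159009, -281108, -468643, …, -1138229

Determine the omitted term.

-744924

Using the first 7 terms:
Δ: -10895, -23171, -43685, -75485, -122099, -187535
Δ²: -12276, -20514, -31800, -46614, -65436
Δ³: -8238, -11286, -14814, -18822
Δ⁴: -3048, -3528, -4008
Δ⁵: -480, -480
Constant fifth difference = -480.
Extend forward: -4008 − 480 = -4488;  -18822 − 4488 = -23310;  -65436 − 23310 = -88746;  -187535 − 88746 = -276281;  -468643 − 276281 = -744924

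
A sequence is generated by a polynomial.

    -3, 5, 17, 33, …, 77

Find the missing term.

Using the first 4 terms:
Δ: 8  12  16
Δ²: 4  4
Constant second difference = 4.
Extend forward: 16 + 4 = 20;  33 + 20 = 53

53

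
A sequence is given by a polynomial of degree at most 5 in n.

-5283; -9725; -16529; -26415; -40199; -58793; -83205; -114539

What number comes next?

-153995

Δ: -4442  -6804  -9886  -13784  -18594  -24412  -31334
Δ²: -2362  -3082  -3898  -4810  -5818  -6922
Δ³: -720  -816  -912  -1008  -1104
Δ⁴: -96  -96  -96  -96
Fourth differences constant at -96.
-1104 − 96 = -1200;  -6922 − 1200 = -8122;  -31334 − 8122 = -39456;  -114539 − 39456 = -153995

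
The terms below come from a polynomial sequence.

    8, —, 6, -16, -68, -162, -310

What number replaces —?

10

Using the last 5 terms:
D1: -22, -52, -94, -148
D2: -30, -42, -54
D3: -12, -12
Constant third difference = -12.
Extend backward: -30 + 12 = -18;  -22 + 18 = -4;  6 + 4 = 10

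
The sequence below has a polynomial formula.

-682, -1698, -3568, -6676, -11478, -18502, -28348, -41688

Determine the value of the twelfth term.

D1: -1016 , -1870 , -3108 , -4802 , -7024 , -9846 , -13340
D2: -854 , -1238 , -1694 , -2222 , -2822 , -3494
D3: -384 , -456 , -528 , -600 , -672
D4: -72 , -72 , -72 , -72
The fourth differences are constant (-72).
-672 − 72 = -744;  -3494 − 744 = -4238;  -13340 − 4238 = -17578;  -41688 − 17578 = -59266
-744 − 72 = -816;  -4238 − 816 = -5054;  -17578 − 5054 = -22632;  -59266 − 22632 = -81898
-816 − 72 = -888;  -5054 − 888 = -5942;  -22632 − 5942 = -28574;  -81898 − 28574 = -110472
-888 − 72 = -960;  -5942 − 960 = -6902;  -28574 − 6902 = -35476;  -110472 − 35476 = -145948

-145948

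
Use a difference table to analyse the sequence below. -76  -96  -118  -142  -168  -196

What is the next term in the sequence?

-226

-20, -22, -24, -26, -28
-2, -2, -2, -2
Second differences constant at -2.
-28 − 2 = -30;  -196 − 30 = -226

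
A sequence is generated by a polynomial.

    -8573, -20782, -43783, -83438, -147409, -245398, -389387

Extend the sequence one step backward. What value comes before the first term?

-2854

D1: -12209  -23001  -39655  -63971  -97989  -143989
D2: -10792  -16654  -24316  -34018  -46000
D3: -5862  -7662  -9702  -11982
D4: -1800  -2040  -2280
D5: -240  -240
The fifth differences are constant at -240.
Work back: -1800 + 240 = -1560;  -5862 + 1560 = -4302;  -10792 + 4302 = -6490;  -12209 + 6490 = -5719;  -8573 + 5719 = -2854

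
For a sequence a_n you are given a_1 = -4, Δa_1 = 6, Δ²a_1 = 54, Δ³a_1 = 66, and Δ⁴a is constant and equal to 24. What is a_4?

242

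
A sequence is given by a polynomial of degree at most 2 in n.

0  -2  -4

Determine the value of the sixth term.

D1: -2  -2
Constant first difference = -2, so extend:
-4 − 2 = -6
-6 − 2 = -8
-8 − 2 = -10

-10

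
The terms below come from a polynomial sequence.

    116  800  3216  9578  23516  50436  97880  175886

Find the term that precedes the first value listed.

6

684  2416  6362  13938  26920  47444  78006
1732  3946  7576  12982  20524  30562
2214  3630  5406  7542  10038
1416  1776  2136  2496
360  360  360
The fifth differences are constant at 360.
Work back: 1416 − 360 = 1056;  2214 − 1056 = 1158;  1732 − 1158 = 574;  684 − 574 = 110;  116 − 110 = 6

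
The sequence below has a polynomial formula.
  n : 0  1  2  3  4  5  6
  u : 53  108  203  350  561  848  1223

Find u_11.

4838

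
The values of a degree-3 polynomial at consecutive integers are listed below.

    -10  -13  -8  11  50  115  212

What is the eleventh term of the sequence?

1040

D1: -3 , 5 , 19 , 39 , 65 , 97
D2: 8 , 14 , 20 , 26 , 32
D3: 6 , 6 , 6 , 6
Constant third difference = 6, so extend:
32 + 6 = 38;  97 + 38 = 135;  212 + 135 = 347
38 + 6 = 44;  135 + 44 = 179;  347 + 179 = 526
44 + 6 = 50;  179 + 50 = 229;  526 + 229 = 755
50 + 6 = 56;  229 + 56 = 285;  755 + 285 = 1040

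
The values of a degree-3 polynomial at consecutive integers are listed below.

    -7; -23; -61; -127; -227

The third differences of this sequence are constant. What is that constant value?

-6

D1: -16, -38, -66, -100
D2: -22, -28, -34
D3: -6, -6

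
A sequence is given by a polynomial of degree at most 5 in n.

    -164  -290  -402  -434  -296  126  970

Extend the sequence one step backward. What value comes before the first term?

-66

D1: -126, -112, -32, 138, 422, 844
D2: 14, 80, 170, 284, 422
D3: 66, 90, 114, 138
D4: 24, 24, 24
The fourth differences are constant at 24.
Work back: 66 − 24 = 42;  14 − 42 = -28;  -126 + 28 = -98;  -164 + 98 = -66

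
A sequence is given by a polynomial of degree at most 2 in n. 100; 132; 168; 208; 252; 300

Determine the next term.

352

32, 36, 40, 44, 48
4, 4, 4, 4
Constant second difference = 4, so extend:
48 + 4 = 52;  300 + 52 = 352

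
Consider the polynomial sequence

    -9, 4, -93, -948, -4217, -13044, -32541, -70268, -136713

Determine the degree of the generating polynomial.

5

D1: 13, -97, -855, -3269, -8827, -19497, -37727, -66445
D2: -110, -758, -2414, -5558, -10670, -18230, -28718
D3: -648, -1656, -3144, -5112, -7560, -10488
D4: -1008, -1488, -1968, -2448, -2928
D5: -480, -480, -480, -480
The fifth differences are constant, so the polynomial has degree 5.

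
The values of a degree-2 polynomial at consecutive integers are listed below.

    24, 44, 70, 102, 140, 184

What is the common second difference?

6

Δ: 20, 26, 32, 38, 44
Δ²: 6, 6, 6, 6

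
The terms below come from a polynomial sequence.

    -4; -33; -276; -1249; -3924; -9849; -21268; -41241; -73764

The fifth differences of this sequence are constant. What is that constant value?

First differences: -29, -243, -973, -2675, -5925, -11419, -19973, -32523
Second differences: -214, -730, -1702, -3250, -5494, -8554, -12550
Third differences: -516, -972, -1548, -2244, -3060, -3996
Fourth differences: -456, -576, -696, -816, -936
Fifth differences: -120, -120, -120, -120

-120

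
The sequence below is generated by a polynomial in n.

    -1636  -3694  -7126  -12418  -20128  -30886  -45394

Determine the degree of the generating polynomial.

4

D1: -2058, -3432, -5292, -7710, -10758, -14508
D2: -1374, -1860, -2418, -3048, -3750
D3: -486, -558, -630, -702
D4: -72, -72, -72
The fourth differences are constant, so the polynomial has degree 4.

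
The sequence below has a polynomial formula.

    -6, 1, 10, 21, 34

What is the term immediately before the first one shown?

7  9  11  13
2  2  2
The second differences are constant at 2.
Work back: 7 − 2 = 5;  -6 − 5 = -11

-11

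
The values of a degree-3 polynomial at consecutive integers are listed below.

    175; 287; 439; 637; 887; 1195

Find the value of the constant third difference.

6

First differences: 112, 152, 198, 250, 308
Second differences: 40, 46, 52, 58
Third differences: 6, 6, 6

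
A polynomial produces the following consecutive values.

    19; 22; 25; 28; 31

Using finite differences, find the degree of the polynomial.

D1: 3, 3, 3, 3
The first differences are constant, so the polynomial has degree 1.

1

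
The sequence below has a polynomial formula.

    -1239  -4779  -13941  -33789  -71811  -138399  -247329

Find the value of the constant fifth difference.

-480

First differences: -3540, -9162, -19848, -38022, -66588, -108930
Second differences: -5622, -10686, -18174, -28566, -42342
Third differences: -5064, -7488, -10392, -13776
Fourth differences: -2424, -2904, -3384
Fifth differences: -480, -480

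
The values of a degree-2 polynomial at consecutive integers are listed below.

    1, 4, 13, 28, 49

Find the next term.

76

Δ: 3 , 9 , 15 , 21
Δ²: 6 , 6 , 6
Constant second difference = 6, so extend:
21 + 6 = 27;  49 + 27 = 76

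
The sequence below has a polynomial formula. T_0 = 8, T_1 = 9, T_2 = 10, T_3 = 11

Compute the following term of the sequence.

First differences: 1 , 1 , 1
First differences constant at 1.
11 + 1 = 12

12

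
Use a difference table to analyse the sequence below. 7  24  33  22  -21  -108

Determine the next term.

Δ: 17  9  -11  -43  -87
Δ²: -8  -20  -32  -44
Δ³: -12  -12  -12
Third differences constant at -12.
-44 − 12 = -56;  -87 − 56 = -143;  -108 − 143 = -251

-251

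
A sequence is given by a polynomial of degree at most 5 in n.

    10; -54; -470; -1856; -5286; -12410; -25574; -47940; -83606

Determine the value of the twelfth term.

-327944

First differences: -64 , -416 , -1386 , -3430 , -7124 , -13164 , -22366 , -35666
Second differences: -352 , -970 , -2044 , -3694 , -6040 , -9202 , -13300
Third differences: -618 , -1074 , -1650 , -2346 , -3162 , -4098
Fourth differences: -456 , -576 , -696 , -816 , -936
Fifth differences: -120 , -120 , -120 , -120
Fifth differences constant at -120.
-936 − 120 = -1056;  -4098 − 1056 = -5154;  -13300 − 5154 = -18454;  -35666 − 18454 = -54120;  -83606 − 54120 = -137726
-1056 − 120 = -1176;  -5154 − 1176 = -6330;  -18454 − 6330 = -24784;  -54120 − 24784 = -78904;  -137726 − 78904 = -216630
-1176 − 120 = -1296;  -6330 − 1296 = -7626;  -24784 − 7626 = -32410;  -78904 − 32410 = -111314;  -216630 − 111314 = -327944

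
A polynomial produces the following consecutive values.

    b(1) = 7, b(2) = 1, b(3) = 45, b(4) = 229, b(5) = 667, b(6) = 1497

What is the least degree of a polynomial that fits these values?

4

D1: -6, 44, 184, 438, 830
D2: 50, 140, 254, 392
D3: 90, 114, 138
D4: 24, 24
The fourth differences are constant, so the polynomial has degree 4.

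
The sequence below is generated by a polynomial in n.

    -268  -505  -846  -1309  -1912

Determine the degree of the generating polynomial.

3

Δ: -237, -341, -463, -603
Δ²: -104, -122, -140
Δ³: -18, -18
The third differences are constant, so the polynomial has degree 3.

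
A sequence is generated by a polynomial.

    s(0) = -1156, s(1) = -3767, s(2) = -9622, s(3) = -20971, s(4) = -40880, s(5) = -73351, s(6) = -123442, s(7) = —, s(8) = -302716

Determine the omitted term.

Using the first 7 terms:
D1: -2611, -5855, -11349, -19909, -32471, -50091
D2: -3244, -5494, -8560, -12562, -17620
D3: -2250, -3066, -4002, -5058
D4: -816, -936, -1056
D5: -120, -120
Constant fifth difference = -120.
Extend forward: -1056 − 120 = -1176;  -5058 − 1176 = -6234;  -17620 − 6234 = -23854;  -50091 − 23854 = -73945;  -123442 − 73945 = -197387

-197387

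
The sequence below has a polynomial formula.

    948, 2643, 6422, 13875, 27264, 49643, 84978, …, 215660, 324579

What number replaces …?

Using the first 7 terms:
First differences: 1695, 3779, 7453, 13389, 22379, 35335
Second differences: 2084, 3674, 5936, 8990, 12956
Third differences: 1590, 2262, 3054, 3966
Fourth differences: 672, 792, 912
Fifth differences: 120, 120
Constant fifth difference = 120.
Extend forward: 912 + 120 = 1032;  3966 + 1032 = 4998;  12956 + 4998 = 17954;  35335 + 17954 = 53289;  84978 + 53289 = 138267

138267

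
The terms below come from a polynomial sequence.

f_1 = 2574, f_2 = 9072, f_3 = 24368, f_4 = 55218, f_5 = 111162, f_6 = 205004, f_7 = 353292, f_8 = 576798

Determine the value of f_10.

D1: 6498, 15296, 30850, 55944, 93842, 148288, 223506
D2: 8798, 15554, 25094, 37898, 54446, 75218
D3: 6756, 9540, 12804, 16548, 20772
D4: 2784, 3264, 3744, 4224
D5: 480, 480, 480
The fifth differences are constant (480).
4224 + 480 = 4704;  20772 + 4704 = 25476;  75218 + 25476 = 100694;  223506 + 100694 = 324200;  576798 + 324200 = 900998
4704 + 480 = 5184;  25476 + 5184 = 30660;  100694 + 30660 = 131354;  324200 + 131354 = 455554;  900998 + 455554 = 1356552

1356552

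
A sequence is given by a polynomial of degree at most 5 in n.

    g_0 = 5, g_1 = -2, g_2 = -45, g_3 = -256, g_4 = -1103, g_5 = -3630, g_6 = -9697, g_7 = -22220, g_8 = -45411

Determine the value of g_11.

D1: -7, -43, -211, -847, -2527, -6067, -12523, -23191
D2: -36, -168, -636, -1680, -3540, -6456, -10668
D3: -132, -468, -1044, -1860, -2916, -4212
D4: -336, -576, -816, -1056, -1296
D5: -240, -240, -240, -240
The fifth differences are constant (-240).
-1296 − 240 = -1536;  -4212 − 1536 = -5748;  -10668 − 5748 = -16416;  -23191 − 16416 = -39607;  -45411 − 39607 = -85018
-1536 − 240 = -1776;  -5748 − 1776 = -7524;  -16416 − 7524 = -23940;  -39607 − 23940 = -63547;  -85018 − 63547 = -148565
-1776 − 240 = -2016;  -7524 − 2016 = -9540;  -23940 − 9540 = -33480;  -63547 − 33480 = -97027;  -148565 − 97027 = -245592

-245592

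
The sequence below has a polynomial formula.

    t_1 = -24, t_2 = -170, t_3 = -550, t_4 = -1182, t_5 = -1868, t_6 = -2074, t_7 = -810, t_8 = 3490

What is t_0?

-146  -380  -632  -686  -206  1264  4300
-234  -252  -54  480  1470  3036
-18  198  534  990  1566
216  336  456  576
120  120  120
The fifth differences are constant at 120.
Work back: 216 − 120 = 96;  -18 − 96 = -114;  -234 + 114 = -120;  -146 + 120 = -26;  -24 + 26 = 2

2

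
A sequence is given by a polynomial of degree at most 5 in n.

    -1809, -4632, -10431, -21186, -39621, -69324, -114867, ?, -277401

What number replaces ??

-181926

Using the first 7 terms:
-2823, -5799, -10755, -18435, -29703, -45543
-2976, -4956, -7680, -11268, -15840
-1980, -2724, -3588, -4572
-744, -864, -984
-120, -120
Constant fifth difference = -120.
Extend forward: -984 − 120 = -1104;  -4572 − 1104 = -5676;  -15840 − 5676 = -21516;  -45543 − 21516 = -67059;  -114867 − 67059 = -181926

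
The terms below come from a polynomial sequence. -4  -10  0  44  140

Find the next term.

306

D1: -6 , 10 , 44 , 96
D2: 16 , 34 , 52
D3: 18 , 18
Third differences constant at 18.
52 + 18 = 70;  96 + 70 = 166;  140 + 166 = 306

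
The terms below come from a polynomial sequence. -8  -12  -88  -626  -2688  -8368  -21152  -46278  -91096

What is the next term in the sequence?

D1: -4, -76, -538, -2062, -5680, -12784, -25126, -44818
D2: -72, -462, -1524, -3618, -7104, -12342, -19692
D3: -390, -1062, -2094, -3486, -5238, -7350
D4: -672, -1032, -1392, -1752, -2112
D5: -360, -360, -360, -360
Fifth differences constant at -360.
-2112 − 360 = -2472;  -7350 − 2472 = -9822;  -19692 − 9822 = -29514;  -44818 − 29514 = -74332;  -91096 − 74332 = -165428

-165428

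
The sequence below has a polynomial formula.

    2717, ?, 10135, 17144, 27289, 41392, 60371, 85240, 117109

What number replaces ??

5536

Using the last 7 terms:
First differences: 7009  10145  14103  18979  24869  31869
Second differences: 3136  3958  4876  5890  7000
Third differences: 822  918  1014  1110
Fourth differences: 96  96  96
Constant fourth difference = 96.
Extend backward: 822 − 96 = 726;  3136 − 726 = 2410;  7009 − 2410 = 4599;  10135 − 4599 = 5536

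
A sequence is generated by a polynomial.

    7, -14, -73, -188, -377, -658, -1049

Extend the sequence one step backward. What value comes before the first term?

8

-21, -59, -115, -189, -281, -391
-38, -56, -74, -92, -110
-18, -18, -18, -18
The third differences are constant at -18.
Work back: -38 + 18 = -20;  -21 + 20 = -1;  7 + 1 = 8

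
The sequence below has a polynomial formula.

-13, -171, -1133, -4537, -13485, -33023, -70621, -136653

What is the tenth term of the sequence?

D1: -158, -962, -3404, -8948, -19538, -37598, -66032
D2: -804, -2442, -5544, -10590, -18060, -28434
D3: -1638, -3102, -5046, -7470, -10374
D4: -1464, -1944, -2424, -2904
D5: -480, -480, -480
Constant fifth difference = -480, so extend:
-2904 − 480 = -3384;  -10374 − 3384 = -13758;  -28434 − 13758 = -42192;  -66032 − 42192 = -108224;  -136653 − 108224 = -244877
-3384 − 480 = -3864;  -13758 − 3864 = -17622;  -42192 − 17622 = -59814;  -108224 − 59814 = -168038;  -244877 − 168038 = -412915

-412915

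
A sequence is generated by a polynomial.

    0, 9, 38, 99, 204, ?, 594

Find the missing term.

Using the first 5 terms:
First differences: 9  29  61  105
Second differences: 20  32  44
Third differences: 12  12
Constant third difference = 12.
Extend forward: 44 + 12 = 56;  105 + 56 = 161;  204 + 161 = 365

365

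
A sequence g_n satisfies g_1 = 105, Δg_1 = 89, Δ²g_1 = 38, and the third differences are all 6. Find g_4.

492

Build the table forward from the leading diagonal:
D3: 6, 6, 6, 6
D2: 38, 44, 50, 56
D1: 89, 127, 171, 221
g: 105, 194, 321, 492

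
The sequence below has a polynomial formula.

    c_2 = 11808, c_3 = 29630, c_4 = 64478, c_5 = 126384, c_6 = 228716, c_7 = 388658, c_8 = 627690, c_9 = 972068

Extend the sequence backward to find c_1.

3836

17822  34848  61906  102332  159942  239032  344378
17026  27058  40426  57610  79090  105346
10032  13368  17184  21480  26256
3336  3816  4296  4776
480  480  480
The fifth differences are constant at 480.
Work back: 3336 − 480 = 2856;  10032 − 2856 = 7176;  17026 − 7176 = 9850;  17822 − 9850 = 7972;  11808 − 7972 = 3836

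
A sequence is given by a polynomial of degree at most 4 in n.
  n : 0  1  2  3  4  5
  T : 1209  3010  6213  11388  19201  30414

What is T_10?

170869

1801  3203  5175  7813  11213
1402  1972  2638  3400
570  666  762
96  96
Fourth differences constant at 96.
762 + 96 = 858;  3400 + 858 = 4258;  11213 + 4258 = 15471;  30414 + 15471 = 45885
858 + 96 = 954;  4258 + 954 = 5212;  15471 + 5212 = 20683;  45885 + 20683 = 66568
954 + 96 = 1050;  5212 + 1050 = 6262;  20683 + 6262 = 26945;  66568 + 26945 = 93513
1050 + 96 = 1146;  6262 + 1146 = 7408;  26945 + 7408 = 34353;  93513 + 34353 = 127866
1146 + 96 = 1242;  7408 + 1242 = 8650;  34353 + 8650 = 43003;  127866 + 43003 = 170869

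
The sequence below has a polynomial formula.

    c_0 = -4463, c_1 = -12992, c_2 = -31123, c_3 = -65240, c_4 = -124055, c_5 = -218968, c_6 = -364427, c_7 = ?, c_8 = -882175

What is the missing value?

-578288

Using the first 7 terms:
D1: -8529, -18131, -34117, -58815, -94913, -145459
D2: -9602, -15986, -24698, -36098, -50546
D3: -6384, -8712, -11400, -14448
D4: -2328, -2688, -3048
D5: -360, -360
Constant fifth difference = -360.
Extend forward: -3048 − 360 = -3408;  -14448 − 3408 = -17856;  -50546 − 17856 = -68402;  -145459 − 68402 = -213861;  -364427 − 213861 = -578288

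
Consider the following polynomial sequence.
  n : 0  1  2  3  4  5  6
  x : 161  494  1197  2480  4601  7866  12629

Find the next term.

19292

Δ: 333, 703, 1283, 2121, 3265, 4763
Δ²: 370, 580, 838, 1144, 1498
Δ³: 210, 258, 306, 354
Δ⁴: 48, 48, 48
Constant fourth difference = 48, so extend:
354 + 48 = 402;  1498 + 402 = 1900;  4763 + 1900 = 6663;  12629 + 6663 = 19292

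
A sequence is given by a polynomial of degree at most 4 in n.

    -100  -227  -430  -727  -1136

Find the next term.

-127  -203  -297  -409
-76  -94  -112
-18  -18
The third differences are constant (-18).
-112 − 18 = -130;  -409 − 130 = -539;  -1136 − 539 = -1675

-1675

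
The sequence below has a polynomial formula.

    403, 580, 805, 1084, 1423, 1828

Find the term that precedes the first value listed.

268

D1: 177  225  279  339  405
D2: 48  54  60  66
D3: 6  6  6
The third differences are constant at 6.
Work back: 48 − 6 = 42;  177 − 42 = 135;  403 − 135 = 268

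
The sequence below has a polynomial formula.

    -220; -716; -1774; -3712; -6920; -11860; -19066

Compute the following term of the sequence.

First differences: -496 , -1058 , -1938 , -3208 , -4940 , -7206
Second differences: -562 , -880 , -1270 , -1732 , -2266
Third differences: -318 , -390 , -462 , -534
Fourth differences: -72 , -72 , -72
The fourth differences are constant (-72).
-534 − 72 = -606;  -2266 − 606 = -2872;  -7206 − 2872 = -10078;  -19066 − 10078 = -29144

-29144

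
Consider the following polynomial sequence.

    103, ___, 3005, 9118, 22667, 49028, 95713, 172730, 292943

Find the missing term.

Using the last 7 terms:
6113, 13549, 26361, 46685, 77017, 120213
7436, 12812, 20324, 30332, 43196
5376, 7512, 10008, 12864
2136, 2496, 2856
360, 360
Constant fifth difference = 360.
Extend backward: 2136 − 360 = 1776;  5376 − 1776 = 3600;  7436 − 3600 = 3836;  6113 − 3836 = 2277;  3005 − 2277 = 728

728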